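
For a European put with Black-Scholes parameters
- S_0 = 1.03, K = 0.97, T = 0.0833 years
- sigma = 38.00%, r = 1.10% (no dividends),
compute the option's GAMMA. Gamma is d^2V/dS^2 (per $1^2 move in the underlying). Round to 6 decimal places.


Answer: Gamma = 2.931248

Derivation:
d1 = 0.6104290678; d2 = 0.5007544582
phi(d1) = 0.3311279718; exp(-qT) = 1.0000000000; exp(-rT) = 0.9990841197
Gamma = exp(-qT) * phi(d1) / (S * sigma * sqrt(T)) = 1.0000000000 * 0.3311279718 / (1.0300 * 0.3800 * 0.2886173938) = 2.931248


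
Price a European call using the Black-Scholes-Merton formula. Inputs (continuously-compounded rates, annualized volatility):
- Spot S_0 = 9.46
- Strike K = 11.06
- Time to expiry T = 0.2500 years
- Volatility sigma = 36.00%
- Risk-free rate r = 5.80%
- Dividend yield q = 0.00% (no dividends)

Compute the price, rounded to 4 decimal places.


Answer: Price = 0.2240

Derivation:
d1 = (ln(S/K) + (r - q + 0.5*sigma^2) * T) / (sigma * sqrt(T)) = -0.69757007
d2 = d1 - sigma * sqrt(T) = -0.87757007
exp(-rT) = 0.98560462; exp(-qT) = 1.00000000
C = S_0 * exp(-qT) * N(d1) - K * exp(-rT) * N(d2)
N(d1) = 0.24272305; N(d2) = 0.19008854
C = 9.4600 * 1.00000000 * 0.24272305 - 11.0600 * 0.98560462 * 0.19008854 = 0.2240


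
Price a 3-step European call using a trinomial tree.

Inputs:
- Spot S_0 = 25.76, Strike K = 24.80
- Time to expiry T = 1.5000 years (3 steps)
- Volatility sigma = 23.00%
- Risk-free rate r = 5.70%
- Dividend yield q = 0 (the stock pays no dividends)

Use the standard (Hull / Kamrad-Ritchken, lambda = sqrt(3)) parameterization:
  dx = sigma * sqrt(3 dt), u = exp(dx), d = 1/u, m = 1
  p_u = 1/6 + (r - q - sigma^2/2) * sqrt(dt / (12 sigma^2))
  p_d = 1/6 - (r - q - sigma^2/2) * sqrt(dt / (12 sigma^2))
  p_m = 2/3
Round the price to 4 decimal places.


dt = T/N = 0.500000; dx = sigma*sqrt(3*dt) = 0.281691
u = exp(dx) = 1.325370; d = 1/u = 0.754507
p_u = 0.193780, p_m = 0.666667, p_d = 0.139554
Discount per step: exp(-r*dt) = 0.971902
Stock lattice S(k, j) with j the centered position index:
  k=0: S(0,+0) = 25.7600
  k=1: S(1,-1) = 19.4361; S(1,+0) = 25.7600; S(1,+1) = 34.1415
  k=2: S(2,-2) = 14.6647; S(2,-1) = 19.4361; S(2,+0) = 25.7600; S(2,+1) = 34.1415; S(2,+2) = 45.2501
  k=3: S(3,-3) = 11.0646; S(3,-2) = 14.6647; S(3,-1) = 19.4361; S(3,+0) = 25.7600; S(3,+1) = 34.1415; S(3,+2) = 45.2501; S(3,+3) = 59.9731
Terminal payoffs V(N, j) = max(S_T - K, 0):
  V(3,-3) = 0.000000; V(3,-2) = 0.000000; V(3,-1) = 0.000000; V(3,+0) = 0.960000; V(3,+1) = 9.341519; V(3,+2) = 20.450130; V(3,+3) = 35.173144
Backward induction: V(k, j) = exp(-r*dt) * [p_u * V(k+1, j+1) + p_m * V(k+1, j) + p_d * V(k+1, j-1)]
  V(2,-2) = exp(-r*dt) * [p_u*0.000000 + p_m*0.000000 + p_d*0.000000] = 0.000000
  V(2,-1) = exp(-r*dt) * [p_u*0.960000 + p_m*0.000000 + p_d*0.000000] = 0.180802
  V(2,+0) = exp(-r*dt) * [p_u*9.341519 + p_m*0.960000 + p_d*0.000000] = 2.381352
  V(2,+1) = exp(-r*dt) * [p_u*20.450130 + p_m*9.341519 + p_d*0.960000] = 10.034377
  V(2,+2) = exp(-r*dt) * [p_u*35.173144 + p_m*20.450130 + p_d*9.341519] = 21.141697
  V(1,-1) = exp(-r*dt) * [p_u*2.381352 + p_m*0.180802 + p_d*0.000000] = 0.565639
  V(1,+0) = exp(-r*dt) * [p_u*10.034377 + p_m*2.381352 + p_d*0.180802] = 3.457307
  V(1,+1) = exp(-r*dt) * [p_u*21.141697 + p_m*10.034377 + p_d*2.381352] = 10.806331
  V(0,+0) = exp(-r*dt) * [p_u*10.806331 + p_m*3.457307 + p_d*0.565639] = 4.352038

Answer: Price = V(0,0) = 4.3520


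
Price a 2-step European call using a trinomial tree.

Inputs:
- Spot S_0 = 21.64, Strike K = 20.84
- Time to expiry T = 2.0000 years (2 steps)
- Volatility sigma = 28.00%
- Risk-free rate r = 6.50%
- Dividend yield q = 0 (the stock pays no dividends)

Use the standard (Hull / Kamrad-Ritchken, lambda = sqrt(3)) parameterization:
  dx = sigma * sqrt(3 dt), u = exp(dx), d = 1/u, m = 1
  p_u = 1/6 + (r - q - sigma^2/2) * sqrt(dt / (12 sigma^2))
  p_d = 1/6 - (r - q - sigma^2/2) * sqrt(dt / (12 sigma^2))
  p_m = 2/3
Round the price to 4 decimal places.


Answer: Price = V(0,0) = 4.7761

Derivation:
dt = T/N = 1.000000; dx = sigma*sqrt(3*dt) = 0.484974
u = exp(dx) = 1.624133; d = 1/u = 0.615713
p_u = 0.193266, p_m = 0.666667, p_d = 0.140067
Discount per step: exp(-r*dt) = 0.937067
Stock lattice S(k, j) with j the centered position index:
  k=0: S(0,+0) = 21.6400
  k=1: S(1,-1) = 13.3240; S(1,+0) = 21.6400; S(1,+1) = 35.1462
  k=2: S(2,-2) = 8.2038; S(2,-1) = 13.3240; S(2,+0) = 21.6400; S(2,+1) = 35.1462; S(2,+2) = 57.0822
Terminal payoffs V(N, j) = max(S_T - K, 0):
  V(2,-2) = 0.000000; V(2,-1) = 0.000000; V(2,+0) = 0.800000; V(2,+1) = 14.306241; V(2,+2) = 36.242176
Backward induction: V(k, j) = exp(-r*dt) * [p_u * V(k+1, j+1) + p_m * V(k+1, j) + p_d * V(k+1, j-1)]
  V(1,-1) = exp(-r*dt) * [p_u*0.800000 + p_m*0.000000 + p_d*0.000000] = 0.144883
  V(1,+0) = exp(-r*dt) * [p_u*14.306241 + p_m*0.800000 + p_d*0.000000] = 3.090677
  V(1,+1) = exp(-r*dt) * [p_u*36.242176 + p_m*14.306241 + p_d*0.800000] = 15.605855
  V(0,+0) = exp(-r*dt) * [p_u*15.605855 + p_m*3.090677 + p_d*0.144883] = 4.776070


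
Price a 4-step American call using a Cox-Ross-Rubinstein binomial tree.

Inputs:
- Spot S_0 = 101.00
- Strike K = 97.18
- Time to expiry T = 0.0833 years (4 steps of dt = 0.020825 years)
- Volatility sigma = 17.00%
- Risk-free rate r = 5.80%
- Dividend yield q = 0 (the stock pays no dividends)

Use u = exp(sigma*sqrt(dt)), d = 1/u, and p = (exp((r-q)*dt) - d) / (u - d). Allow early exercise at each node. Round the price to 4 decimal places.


Answer: Price = V(0,0) = 4.8231

Derivation:
dt = T/N = 0.020825
u = exp(sigma*sqrt(dt)) = 1.024836; d = 1/u = 0.975766
p = (exp((r-q)*dt) - d) / (u - d) = 0.518497
Discount per step: exp(-r*dt) = 0.998793
Stock lattice S(k, i) with i counting down-moves:
  k=0: S(0,0) = 101.0000
  k=1: S(1,0) = 103.5084; S(1,1) = 98.5524
  k=2: S(2,0) = 106.0791; S(2,1) = 101.0000; S(2,2) = 96.1640
  k=3: S(3,0) = 108.7137; S(3,1) = 103.5084; S(3,2) = 98.5524; S(3,3) = 93.8336
  k=4: S(4,0) = 111.4137; S(4,1) = 106.0791; S(4,2) = 101.0000; S(4,3) = 96.1640; S(4,4) = 91.5596
Terminal payoffs V(N, i) = max(S_T - K, 0):
  V(4,0) = 14.233715; V(4,1) = 8.899146; V(4,2) = 3.820000; V(4,3) = 0.000000; V(4,4) = 0.000000
Backward induction: V(k, i) = exp(-r*dt) * [p * V(k+1, i) + (1-p) * V(k+1, i+1)]; then take max(V_cont, immediate exercise) for American.
  V(3,0) = exp(-r*dt) * [p*14.233715 + (1-p)*8.899146] = 11.651022; exercise = 11.533714; V(3,0) = max -> 11.651022
  V(3,1) = exp(-r*dt) * [p*8.899146 + (1-p)*3.820000] = 6.445731; exercise = 6.328423; V(3,1) = max -> 6.445731
  V(3,2) = exp(-r*dt) * [p*3.820000 + (1-p)*0.000000] = 1.978267; exercise = 1.372366; V(3,2) = max -> 1.978267
  V(3,3) = exp(-r*dt) * [p*0.000000 + (1-p)*0.000000] = 0.000000; exercise = 0.000000; V(3,3) = max -> 0.000000
  V(2,0) = exp(-r*dt) * [p*11.651022 + (1-p)*6.445731] = 9.133620; exercise = 8.899146; V(2,0) = max -> 9.133620
  V(2,1) = exp(-r*dt) * [p*6.445731 + (1-p)*1.978267] = 4.289450; exercise = 3.820000; V(2,1) = max -> 4.289450
  V(2,2) = exp(-r*dt) * [p*1.978267 + (1-p)*0.000000] = 1.024487; exercise = 0.000000; V(2,2) = max -> 1.024487
  V(1,0) = exp(-r*dt) * [p*9.133620 + (1-p)*4.289450] = 6.792928; exercise = 6.328423; V(1,0) = max -> 6.792928
  V(1,1) = exp(-r*dt) * [p*4.289450 + (1-p)*1.024487] = 2.714080; exercise = 1.372366; V(1,1) = max -> 2.714080
  V(0,0) = exp(-r*dt) * [p*6.792928 + (1-p)*2.714080] = 4.823121; exercise = 3.820000; V(0,0) = max -> 4.823121


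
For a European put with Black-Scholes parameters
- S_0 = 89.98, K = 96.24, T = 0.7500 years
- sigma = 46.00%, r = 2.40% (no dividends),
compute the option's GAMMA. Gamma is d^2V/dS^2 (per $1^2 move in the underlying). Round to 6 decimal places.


Answer: Gamma = 0.011098

Derivation:
d1 = 0.0755383799; d2 = -0.3228333058
phi(d1) = 0.3978057108; exp(-qT) = 1.0000000000; exp(-rT) = 0.9821610324
Gamma = exp(-qT) * phi(d1) / (S * sigma * sqrt(T)) = 1.0000000000 * 0.3978057108 / (89.9800 * 0.4600 * 0.8660254038) = 0.011098


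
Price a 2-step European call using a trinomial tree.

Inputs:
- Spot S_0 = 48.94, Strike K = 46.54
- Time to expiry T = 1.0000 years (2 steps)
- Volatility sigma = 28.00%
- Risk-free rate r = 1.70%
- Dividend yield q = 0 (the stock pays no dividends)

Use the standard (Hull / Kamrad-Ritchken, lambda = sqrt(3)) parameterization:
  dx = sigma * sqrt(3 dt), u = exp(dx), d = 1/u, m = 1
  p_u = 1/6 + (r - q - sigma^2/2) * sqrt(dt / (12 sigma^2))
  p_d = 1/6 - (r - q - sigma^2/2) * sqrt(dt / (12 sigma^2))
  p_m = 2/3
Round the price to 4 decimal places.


dt = T/N = 0.500000; dx = sigma*sqrt(3*dt) = 0.342929
u = exp(dx) = 1.409068; d = 1/u = 0.709689
p_u = 0.150483, p_m = 0.666667, p_d = 0.182851
Discount per step: exp(-r*dt) = 0.991536
Stock lattice S(k, j) with j the centered position index:
  k=0: S(0,+0) = 48.9400
  k=1: S(1,-1) = 34.7322; S(1,+0) = 48.9400; S(1,+1) = 68.9598
  k=2: S(2,-2) = 24.6490; S(2,-1) = 34.7322; S(2,+0) = 48.9400; S(2,+1) = 68.9598; S(2,+2) = 97.1690
Terminal payoffs V(N, j) = max(S_T - K, 0):
  V(2,-2) = 0.000000; V(2,-1) = 0.000000; V(2,+0) = 2.400000; V(2,+1) = 22.419793; V(2,+2) = 50.629044
Backward induction: V(k, j) = exp(-r*dt) * [p_u * V(k+1, j+1) + p_m * V(k+1, j) + p_d * V(k+1, j-1)]
  V(1,-1) = exp(-r*dt) * [p_u*2.400000 + p_m*0.000000 + p_d*0.000000] = 0.358101
  V(1,+0) = exp(-r*dt) * [p_u*22.419793 + p_m*2.400000 + p_d*0.000000] = 4.931689
  V(1,+1) = exp(-r*dt) * [p_u*50.629044 + p_m*22.419793 + p_d*2.400000] = 22.809451
  V(0,+0) = exp(-r*dt) * [p_u*22.809451 + p_m*4.931689 + p_d*0.358101] = 6.728262

Answer: Price = V(0,0) = 6.7283


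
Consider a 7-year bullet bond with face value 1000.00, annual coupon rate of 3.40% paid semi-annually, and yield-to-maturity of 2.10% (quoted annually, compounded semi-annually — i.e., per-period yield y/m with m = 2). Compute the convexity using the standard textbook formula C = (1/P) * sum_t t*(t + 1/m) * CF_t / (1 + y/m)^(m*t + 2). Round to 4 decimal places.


Answer: Convexity = 44.8142

Derivation:
Coupon per period c = face * coupon_rate / m = 17.000000
Periods per year m = 2; per-period yield y/m = 0.010500
Number of cashflows N = 14
Cashflows (t years, CF_t, discount factor 1/(1+y/m)^(m*t), PV):
  t = 0.5000: CF_t = 17.000000, DF = 0.989609, PV = 16.823355
  t = 1.0000: CF_t = 17.000000, DF = 0.979326, PV = 16.648545
  t = 1.5000: CF_t = 17.000000, DF = 0.969150, PV = 16.475552
  t = 2.0000: CF_t = 17.000000, DF = 0.959080, PV = 16.304356
  t = 2.5000: CF_t = 17.000000, DF = 0.949114, PV = 16.134939
  t = 3.0000: CF_t = 17.000000, DF = 0.939252, PV = 15.967283
  t = 3.5000: CF_t = 17.000000, DF = 0.929492, PV = 15.801368
  t = 4.0000: CF_t = 17.000000, DF = 0.919834, PV = 15.637178
  t = 4.5000: CF_t = 17.000000, DF = 0.910276, PV = 15.474694
  t = 5.0000: CF_t = 17.000000, DF = 0.900818, PV = 15.313898
  t = 5.5000: CF_t = 17.000000, DF = 0.891457, PV = 15.154773
  t = 6.0000: CF_t = 17.000000, DF = 0.882194, PV = 14.997301
  t = 6.5000: CF_t = 17.000000, DF = 0.873027, PV = 14.841466
  t = 7.0000: CF_t = 1017.000000, DF = 0.863956, PV = 878.643100
Price P = sum_t PV_t = 1084.217807
Convexity numerator sum_t t*(t + 1/m) * CF_t / (1+y/m)^(m*t + 2):
  t = 0.5000: term = 8.237776
  t = 1.0000: term = 24.456534
  t = 1.5000: term = 48.404817
  t = 2.0000: term = 79.836413
  t = 2.5000: term = 118.510262
  t = 3.0000: term = 164.190369
  t = 3.5000: term = 216.645711
  t = 4.0000: term = 275.650159
  t = 4.5000: term = 340.982384
  t = 5.0000: term = 412.425777
  t = 5.5000: term = 489.768364
  t = 6.0000: term = 572.802729
  t = 6.5000: term = 661.325928
  t = 7.0000: term = 45175.105005
Convexity = (1/P) * sum = 48588.342230 / 1084.217807 = 44.814189


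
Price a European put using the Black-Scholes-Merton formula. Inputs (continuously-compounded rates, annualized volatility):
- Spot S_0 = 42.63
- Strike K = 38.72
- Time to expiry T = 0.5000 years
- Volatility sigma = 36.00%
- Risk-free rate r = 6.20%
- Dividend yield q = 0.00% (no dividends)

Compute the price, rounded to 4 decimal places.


Answer: Price = 2.0068

Derivation:
d1 = (ln(S/K) + (r - q + 0.5*sigma^2) * T) / (sigma * sqrt(T)) = 0.62697575
d2 = d1 - sigma * sqrt(T) = 0.37241730
exp(-rT) = 0.96947557; exp(-qT) = 1.00000000
P = K * exp(-rT) * N(-d2) - S_0 * exp(-qT) * N(-d1)
N(-d1) = 0.26533757; N(-d2) = 0.35479109
P = 38.7200 * 0.96947557 * 0.35479109 - 42.6300 * 1.00000000 * 0.26533757 = 2.0068


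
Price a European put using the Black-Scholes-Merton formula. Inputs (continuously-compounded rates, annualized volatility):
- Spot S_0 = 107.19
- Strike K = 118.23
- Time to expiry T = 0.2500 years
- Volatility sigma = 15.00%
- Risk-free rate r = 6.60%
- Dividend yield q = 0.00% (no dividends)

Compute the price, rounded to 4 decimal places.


Answer: Price = 9.6944

Derivation:
d1 = (ln(S/K) + (r - q + 0.5*sigma^2) * T) / (sigma * sqrt(T)) = -1.04955226
d2 = d1 - sigma * sqrt(T) = -1.12455226
exp(-rT) = 0.98363538; exp(-qT) = 1.00000000
P = K * exp(-rT) * N(-d2) - S_0 * exp(-qT) * N(-d1)
N(-d1) = 0.85303799; N(-d2) = 0.86961059
P = 118.2300 * 0.98363538 * 0.86961059 - 107.1900 * 1.00000000 * 0.85303799 = 9.6944


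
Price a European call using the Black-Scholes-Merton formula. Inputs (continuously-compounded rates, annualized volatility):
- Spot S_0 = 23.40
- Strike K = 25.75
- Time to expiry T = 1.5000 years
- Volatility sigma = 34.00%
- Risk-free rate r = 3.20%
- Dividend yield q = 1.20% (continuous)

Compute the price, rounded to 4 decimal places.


Answer: Price = 3.1869

Derivation:
d1 = (ln(S/K) + (r - q + 0.5*sigma^2) * T) / (sigma * sqrt(T)) = 0.05043402
d2 = d1 - sigma * sqrt(T) = -0.36597923
exp(-rT) = 0.95313379; exp(-qT) = 0.98216103
C = S_0 * exp(-qT) * N(d1) - K * exp(-rT) * N(d2)
N(d1) = 0.52011174; N(d2) = 0.35719029
C = 23.4000 * 0.98216103 * 0.52011174 - 25.7500 * 0.95313379 * 0.35719029 = 3.1869


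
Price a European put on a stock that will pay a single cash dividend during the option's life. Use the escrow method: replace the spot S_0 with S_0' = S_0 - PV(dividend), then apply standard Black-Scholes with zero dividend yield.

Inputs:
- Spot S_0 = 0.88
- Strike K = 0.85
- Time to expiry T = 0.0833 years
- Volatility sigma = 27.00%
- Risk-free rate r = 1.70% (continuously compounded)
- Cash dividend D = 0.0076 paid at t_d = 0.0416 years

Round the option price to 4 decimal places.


Answer: Price = 0.0166

Derivation:
PV(D) = D * exp(-r * t_d) = 0.0076 * 0.99929305 = 0.00759463
S_0' = S_0 - PV(D) = 0.8800 - 0.00759463 = 0.87240537
d1 = (ln(S_0'/K) + (r + sigma^2/2)*T) / (sigma*sqrt(T)) = 0.39101142
d2 = d1 - sigma*sqrt(T) = 0.31308473
exp(-rT) = 0.99858490
N(-d1) = 0.34789440; N(-d2) = 0.37710815
P = K * exp(-rT) * N(-d2) - S_0' * N(-d1) = 0.8500 * 0.99858490 * 0.37710815 - 0.87240537 * 0.34789440 = 0.0166


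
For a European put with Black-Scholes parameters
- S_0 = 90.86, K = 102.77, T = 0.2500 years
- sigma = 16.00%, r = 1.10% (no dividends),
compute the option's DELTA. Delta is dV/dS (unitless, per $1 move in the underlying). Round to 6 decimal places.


Answer: Delta = -0.928580

Derivation:
d1 = -1.4652952663; d2 = -1.5452952663
phi(d1) = 0.1363563442; exp(-qT) = 1.0000000000; exp(-rT) = 0.9972537778
N(-d1) = 0.9285798113
Delta = -exp(-qT) * N(-d1) = -1.0000000000 * 0.9285798113 = -0.928580


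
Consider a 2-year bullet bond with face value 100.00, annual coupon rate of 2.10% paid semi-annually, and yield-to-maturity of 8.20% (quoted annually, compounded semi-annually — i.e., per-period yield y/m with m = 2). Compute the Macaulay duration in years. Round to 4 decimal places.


Answer: Macaulay duration = 1.9669 years

Derivation:
Coupon per period c = face * coupon_rate / m = 1.050000
Periods per year m = 2; per-period yield y/m = 0.041000
Number of cashflows N = 4
Cashflows (t years, CF_t, discount factor 1/(1+y/m)^(m*t), PV):
  t = 0.5000: CF_t = 1.050000, DF = 0.960615, PV = 1.008646
  t = 1.0000: CF_t = 1.050000, DF = 0.922781, PV = 0.968920
  t = 1.5000: CF_t = 1.050000, DF = 0.886437, PV = 0.930759
  t = 2.0000: CF_t = 101.050000, DF = 0.851524, PV = 86.046538
Price P = sum_t PV_t = 88.954862
Macaulay numerator sum_t t * PV_t:
  t * PV_t at t = 0.5000: 0.504323
  t * PV_t at t = 1.0000: 0.968920
  t * PV_t at t = 1.5000: 1.396138
  t * PV_t at t = 2.0000: 172.093075
Macaulay duration D = (sum_t t * PV_t) / P = 174.962456 / 88.954862 = 1.966868


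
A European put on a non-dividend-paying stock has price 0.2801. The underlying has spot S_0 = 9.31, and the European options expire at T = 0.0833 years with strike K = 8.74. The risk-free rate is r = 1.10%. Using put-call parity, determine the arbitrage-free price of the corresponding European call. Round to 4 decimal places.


Put-call parity: C - P = S_0 * exp(-qT) - K * exp(-rT).
S_0 * exp(-qT) = 9.3100 * 1.00000000 = 9.31000000
K * exp(-rT) = 8.7400 * 0.99908412 = 8.73199521
C = P + S*exp(-qT) - K*exp(-rT)
C = 0.2801 + 9.31000000 - 8.73199521 = 0.8581

Answer: Call price = 0.8581


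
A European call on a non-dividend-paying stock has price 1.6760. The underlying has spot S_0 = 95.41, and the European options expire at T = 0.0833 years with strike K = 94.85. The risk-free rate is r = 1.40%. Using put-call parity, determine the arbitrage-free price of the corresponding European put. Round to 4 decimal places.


Put-call parity: C - P = S_0 * exp(-qT) - K * exp(-rT).
S_0 * exp(-qT) = 95.4100 * 1.00000000 = 95.41000000
K * exp(-rT) = 94.8500 * 0.99883448 = 94.73945040
P = C - S*exp(-qT) + K*exp(-rT)
P = 1.6760 - 95.41000000 + 94.73945040 = 1.0055

Answer: Put price = 1.0055


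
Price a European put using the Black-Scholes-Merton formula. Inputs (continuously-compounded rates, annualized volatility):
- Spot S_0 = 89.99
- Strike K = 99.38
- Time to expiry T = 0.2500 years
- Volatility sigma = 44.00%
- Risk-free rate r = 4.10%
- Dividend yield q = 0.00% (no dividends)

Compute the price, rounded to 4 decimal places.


d1 = (ln(S/K) + (r - q + 0.5*sigma^2) * T) / (sigma * sqrt(T)) = -0.29455606
d2 = d1 - sigma * sqrt(T) = -0.51455606
exp(-rT) = 0.98980235; exp(-qT) = 1.00000000
P = K * exp(-rT) * N(-d2) - S_0 * exp(-qT) * N(-d1)
N(-d1) = 0.61583348; N(-d2) = 0.69656836
P = 99.3800 * 0.98980235 * 0.69656836 - 89.9900 * 1.00000000 * 0.61583348 = 13.1002

Answer: Price = 13.1002


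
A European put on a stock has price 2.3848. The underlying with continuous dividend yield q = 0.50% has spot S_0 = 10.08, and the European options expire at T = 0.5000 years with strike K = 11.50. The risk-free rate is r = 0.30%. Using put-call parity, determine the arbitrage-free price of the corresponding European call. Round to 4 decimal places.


Put-call parity: C - P = S_0 * exp(-qT) - K * exp(-rT).
S_0 * exp(-qT) = 10.0800 * 0.99750312 = 10.05483147
K * exp(-rT) = 11.5000 * 0.99850112 = 11.48276293
C = P + S*exp(-qT) - K*exp(-rT)
C = 2.3848 + 10.05483147 - 11.48276293 = 0.9569

Answer: Call price = 0.9569


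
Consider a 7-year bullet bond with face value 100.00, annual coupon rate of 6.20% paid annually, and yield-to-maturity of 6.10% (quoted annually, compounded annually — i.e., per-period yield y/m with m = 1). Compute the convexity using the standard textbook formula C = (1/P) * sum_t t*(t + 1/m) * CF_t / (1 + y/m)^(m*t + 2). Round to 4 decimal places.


Coupon per period c = face * coupon_rate / m = 6.200000
Periods per year m = 1; per-period yield y/m = 0.061000
Number of cashflows N = 7
Cashflows (t years, CF_t, discount factor 1/(1+y/m)^(m*t), PV):
  t = 1.0000: CF_t = 6.200000, DF = 0.942507, PV = 5.843544
  t = 2.0000: CF_t = 6.200000, DF = 0.888320, PV = 5.507581
  t = 3.0000: CF_t = 6.200000, DF = 0.837247, PV = 5.190934
  t = 4.0000: CF_t = 6.200000, DF = 0.789112, PV = 4.892492
  t = 5.0000: CF_t = 6.200000, DF = 0.743743, PV = 4.611209
  t = 6.0000: CF_t = 6.200000, DF = 0.700983, PV = 4.346097
  t = 7.0000: CF_t = 106.200000, DF = 0.660682, PV = 70.164402
Price P = sum_t PV_t = 100.556259
Convexity numerator sum_t t*(t + 1/m) * CF_t / (1+y/m)^(m*t + 2):
  t = 1.0000: term = 10.381869
  t = 2.0000: term = 29.354954
  t = 3.0000: term = 55.334503
  t = 4.0000: term = 86.921934
  t = 5.0000: term = 122.886806
  t = 6.0000: term = 162.150357
  t = 7.0000: term = 3490.391068
Convexity = (1/P) * sum = 3957.421491 / 100.556259 = 39.355297

Answer: Convexity = 39.3553


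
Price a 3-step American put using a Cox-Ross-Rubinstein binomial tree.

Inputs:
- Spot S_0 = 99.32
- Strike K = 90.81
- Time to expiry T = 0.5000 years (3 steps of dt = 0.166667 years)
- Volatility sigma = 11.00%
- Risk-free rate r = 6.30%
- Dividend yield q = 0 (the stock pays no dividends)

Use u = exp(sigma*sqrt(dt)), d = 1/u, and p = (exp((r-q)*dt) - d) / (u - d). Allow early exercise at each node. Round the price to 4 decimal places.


dt = T/N = 0.166667
u = exp(sigma*sqrt(dt)) = 1.045931; d = 1/u = 0.956086
p = (exp((r-q)*dt) - d) / (u - d) = 0.606259
Discount per step: exp(-r*dt) = 0.989555
Stock lattice S(k, i) with i counting down-moves:
  k=0: S(0,0) = 99.3200
  k=1: S(1,0) = 103.8819; S(1,1) = 94.9585
  k=2: S(2,0) = 108.6532; S(2,1) = 99.3200; S(2,2) = 90.7885
  k=3: S(3,0) = 113.6438; S(3,1) = 103.8819; S(3,2) = 94.9585; S(3,3) = 86.8016
Terminal payoffs V(N, i) = max(K - S_T, 0):
  V(3,0) = 0.000000; V(3,1) = 0.000000; V(3,2) = 0.000000; V(3,3) = 4.008403
Backward induction: V(k, i) = exp(-r*dt) * [p * V(k+1, i) + (1-p) * V(k+1, i+1)]; then take max(V_cont, immediate exercise) for American.
  V(2,0) = exp(-r*dt) * [p*0.000000 + (1-p)*0.000000] = 0.000000; exercise = 0.000000; V(2,0) = max -> 0.000000
  V(2,1) = exp(-r*dt) * [p*0.000000 + (1-p)*0.000000] = 0.000000; exercise = 0.000000; V(2,1) = max -> 0.000000
  V(2,2) = exp(-r*dt) * [p*0.000000 + (1-p)*4.008403] = 1.561787; exercise = 0.021526; V(2,2) = max -> 1.561787
  V(1,0) = exp(-r*dt) * [p*0.000000 + (1-p)*0.000000] = 0.000000; exercise = 0.000000; V(1,0) = max -> 0.000000
  V(1,1) = exp(-r*dt) * [p*0.000000 + (1-p)*1.561787] = 0.608517; exercise = 0.000000; V(1,1) = max -> 0.608517
  V(0,0) = exp(-r*dt) * [p*0.000000 + (1-p)*0.608517] = 0.237095; exercise = 0.000000; V(0,0) = max -> 0.237095

Answer: Price = V(0,0) = 0.2371


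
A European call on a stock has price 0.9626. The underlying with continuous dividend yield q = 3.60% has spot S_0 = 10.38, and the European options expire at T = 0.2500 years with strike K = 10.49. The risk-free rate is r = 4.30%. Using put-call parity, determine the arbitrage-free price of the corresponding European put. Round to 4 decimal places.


Put-call parity: C - P = S_0 * exp(-qT) - K * exp(-rT).
S_0 * exp(-qT) = 10.3800 * 0.99104038 = 10.28699913
K * exp(-rT) = 10.4900 * 0.98930757 = 10.37783646
P = C - S*exp(-qT) + K*exp(-rT)
P = 0.9626 - 10.28699913 + 10.37783646 = 1.0534

Answer: Put price = 1.0534


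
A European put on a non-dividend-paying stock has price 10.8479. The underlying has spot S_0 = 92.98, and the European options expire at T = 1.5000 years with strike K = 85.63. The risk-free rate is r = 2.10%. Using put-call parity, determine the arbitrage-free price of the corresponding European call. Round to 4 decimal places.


Put-call parity: C - P = S_0 * exp(-qT) - K * exp(-rT).
S_0 * exp(-qT) = 92.9800 * 1.00000000 = 92.98000000
K * exp(-rT) = 85.6300 * 0.96899096 = 82.97469560
C = P + S*exp(-qT) - K*exp(-rT)
C = 10.8479 + 92.98000000 - 82.97469560 = 20.8532

Answer: Call price = 20.8532


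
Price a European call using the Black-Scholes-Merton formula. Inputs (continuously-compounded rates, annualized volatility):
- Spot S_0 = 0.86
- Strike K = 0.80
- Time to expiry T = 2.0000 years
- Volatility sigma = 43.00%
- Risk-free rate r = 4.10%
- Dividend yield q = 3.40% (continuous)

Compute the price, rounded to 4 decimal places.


Answer: Price = 0.2190

Derivation:
d1 = (ln(S/K) + (r - q + 0.5*sigma^2) * T) / (sigma * sqrt(T)) = 0.44600458
d2 = d1 - sigma * sqrt(T) = -0.16210725
exp(-rT) = 0.92127196; exp(-qT) = 0.93426047
C = S_0 * exp(-qT) * N(d1) - K * exp(-rT) * N(d2)
N(d1) = 0.67220303; N(d2) = 0.43561070
C = 0.8600 * 0.93426047 * 0.67220303 - 0.8000 * 0.92127196 * 0.43561070 = 0.2190


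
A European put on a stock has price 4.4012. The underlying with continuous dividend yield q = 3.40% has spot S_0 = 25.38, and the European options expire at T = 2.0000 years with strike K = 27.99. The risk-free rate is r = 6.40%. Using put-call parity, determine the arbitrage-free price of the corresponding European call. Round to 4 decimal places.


Put-call parity: C - P = S_0 * exp(-qT) - K * exp(-rT).
S_0 * exp(-qT) = 25.3800 * 0.93426047 = 23.71153082
K * exp(-rT) = 27.9900 * 0.87985338 = 24.62709608
C = P + S*exp(-qT) - K*exp(-rT)
C = 4.4012 + 23.71153082 - 24.62709608 = 3.4856

Answer: Call price = 3.4856


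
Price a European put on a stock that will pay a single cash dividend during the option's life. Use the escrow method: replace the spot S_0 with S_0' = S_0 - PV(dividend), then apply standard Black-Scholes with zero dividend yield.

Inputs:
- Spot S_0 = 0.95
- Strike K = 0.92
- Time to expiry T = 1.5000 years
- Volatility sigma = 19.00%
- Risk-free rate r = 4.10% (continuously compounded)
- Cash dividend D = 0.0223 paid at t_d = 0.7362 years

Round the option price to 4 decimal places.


PV(D) = D * exp(-r * t_d) = 0.0223 * 0.97026679 = 0.02163695
S_0' = S_0 - PV(D) = 0.9500 - 0.02163695 = 0.92836305
d1 = (ln(S_0'/K) + (r + sigma^2/2)*T) / (sigma*sqrt(T)) = 0.41952542
d2 = d1 - sigma*sqrt(T) = 0.18682389
exp(-rT) = 0.94035295
N(-d1) = 0.33741609; N(-d2) = 0.42589936
P = K * exp(-rT) * N(-d2) - S_0' * N(-d1) = 0.9200 * 0.94035295 * 0.42589936 - 0.92836305 * 0.33741609 = 0.0552

Answer: Price = 0.0552


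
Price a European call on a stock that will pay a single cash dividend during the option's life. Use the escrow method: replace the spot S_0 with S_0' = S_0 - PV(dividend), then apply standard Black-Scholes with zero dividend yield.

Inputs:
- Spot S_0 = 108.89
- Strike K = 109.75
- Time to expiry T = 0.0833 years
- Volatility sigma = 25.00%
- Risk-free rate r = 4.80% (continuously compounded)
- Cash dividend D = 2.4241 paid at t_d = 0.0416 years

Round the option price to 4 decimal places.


Answer: Price = 1.8888

Derivation:
PV(D) = D * exp(-r * t_d) = 2.4241 * 0.99800519 = 2.41926439
S_0' = S_0 - PV(D) = 108.8900 - 2.41926439 = 106.47073561
d1 = (ln(S_0'/K) + (r + sigma^2/2)*T) / (sigma*sqrt(T)) = -0.32892491
d2 = d1 - sigma*sqrt(T) = -0.40107926
exp(-rT) = 0.99600958
N(d1) = 0.37110622; N(d2) = 0.34418089
C = S_0' * N(d1) - K * exp(-rT) * N(d2) = 106.47073561 * 0.37110622 - 109.7500 * 0.99600958 * 0.34418089 = 1.8888


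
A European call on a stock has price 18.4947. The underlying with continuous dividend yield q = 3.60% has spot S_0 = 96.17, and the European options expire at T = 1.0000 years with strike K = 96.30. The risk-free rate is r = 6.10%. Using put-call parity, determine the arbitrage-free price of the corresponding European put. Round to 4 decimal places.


Put-call parity: C - P = S_0 * exp(-qT) - K * exp(-rT).
S_0 * exp(-qT) = 96.1700 * 0.96464029 = 92.76945702
K * exp(-rT) = 96.3000 * 0.94082324 = 90.60127799
P = C - S*exp(-qT) + K*exp(-rT)
P = 18.4947 - 92.76945702 + 90.60127799 = 16.3265

Answer: Put price = 16.3265


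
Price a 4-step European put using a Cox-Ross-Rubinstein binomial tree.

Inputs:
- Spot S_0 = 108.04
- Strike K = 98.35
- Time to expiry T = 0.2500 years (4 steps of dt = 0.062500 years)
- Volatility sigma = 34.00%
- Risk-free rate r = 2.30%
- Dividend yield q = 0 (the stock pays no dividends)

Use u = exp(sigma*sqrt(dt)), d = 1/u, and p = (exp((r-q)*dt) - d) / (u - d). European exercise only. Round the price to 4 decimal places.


Answer: Price = V(0,0) = 3.3559

Derivation:
dt = T/N = 0.062500
u = exp(sigma*sqrt(dt)) = 1.088717; d = 1/u = 0.918512
p = (exp((r-q)*dt) - d) / (u - d) = 0.487215
Discount per step: exp(-r*dt) = 0.998564
Stock lattice S(k, i) with i counting down-moves:
  k=0: S(0,0) = 108.0400
  k=1: S(1,0) = 117.6250; S(1,1) = 99.2361
  k=2: S(2,0) = 128.0603; S(2,1) = 108.0400; S(2,2) = 91.1495
  k=3: S(3,0) = 139.4215; S(3,1) = 117.6250; S(3,2) = 99.2361; S(3,3) = 83.7220
  k=4: S(4,0) = 151.7905; S(4,1) = 128.0603; S(4,2) = 108.0400; S(4,3) = 91.1495; S(4,4) = 76.8997
Terminal payoffs V(N, i) = max(K - S_T, 0):
  V(4,0) = 0.000000; V(4,1) = 0.000000; V(4,2) = 0.000000; V(4,3) = 7.200453; V(4,4) = 21.450334
Backward induction: V(k, i) = exp(-r*dt) * [p * V(k+1, i) + (1-p) * V(k+1, i+1)].
  V(3,0) = exp(-r*dt) * [p*0.000000 + (1-p)*0.000000] = 0.000000
  V(3,1) = exp(-r*dt) * [p*0.000000 + (1-p)*0.000000] = 0.000000
  V(3,2) = exp(-r*dt) * [p*0.000000 + (1-p)*7.200453] = 3.686984
  V(3,3) = exp(-r*dt) * [p*7.200453 + (1-p)*21.450334] = 14.486745
  V(2,0) = exp(-r*dt) * [p*0.000000 + (1-p)*0.000000] = 0.000000
  V(2,1) = exp(-r*dt) * [p*0.000000 + (1-p)*3.686984] = 1.887916
  V(2,2) = exp(-r*dt) * [p*3.686984 + (1-p)*14.486745] = 9.211693
  V(1,0) = exp(-r*dt) * [p*0.000000 + (1-p)*1.887916] = 0.966705
  V(1,1) = exp(-r*dt) * [p*1.887916 + (1-p)*9.211693] = 5.635335
  V(0,0) = exp(-r*dt) * [p*0.966705 + (1-p)*5.635335] = 3.355883


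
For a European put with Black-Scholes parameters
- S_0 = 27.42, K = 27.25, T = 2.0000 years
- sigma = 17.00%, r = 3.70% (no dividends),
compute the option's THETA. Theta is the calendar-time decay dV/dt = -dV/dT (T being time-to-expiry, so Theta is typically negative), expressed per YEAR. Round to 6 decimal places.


Answer: Theta = -0.204096

Derivation:
d1 = 0.4538758415; d2 = 0.2134595359
phi(d1) = 0.3598960019; exp(-qT) = 1.0000000000; exp(-rT) = 0.9286716938
Theta = -S*exp(-qT)*phi(d1)*sigma/(2*sqrt(T)) + r*K*exp(-rT)*N(-d2) - q*S*exp(-qT)*N(-d1)
N(-d1) = 0.3249590963; N(-d2) = 0.4154842737; sqrt(T) = 1.4142135624
Term 1 = -27.4200 * 1.0000000000 * 0.3598960019 * 0.1700 / (2 * 1.4142135624) = -0.5931279645
Term 2 = 0.0370 * 27.2500 * 0.9286716938 * 0.4154842737 = 0.3890317342
Term 3 = 0 (no dividend yield, q = 0)
Theta = -0.5931279645 + (0.3890317342) + (0.0000000000) = -0.204096


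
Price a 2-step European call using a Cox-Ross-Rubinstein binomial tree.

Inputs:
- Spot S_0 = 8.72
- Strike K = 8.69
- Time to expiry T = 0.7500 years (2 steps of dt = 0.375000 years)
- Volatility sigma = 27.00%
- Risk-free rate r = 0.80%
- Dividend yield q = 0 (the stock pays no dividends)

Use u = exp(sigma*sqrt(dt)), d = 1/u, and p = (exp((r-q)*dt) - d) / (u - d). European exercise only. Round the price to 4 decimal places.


dt = T/N = 0.375000
u = exp(sigma*sqrt(dt)) = 1.179795; d = 1/u = 0.847605
p = (exp((r-q)*dt) - d) / (u - d) = 0.467803
Discount per step: exp(-r*dt) = 0.997004
Stock lattice S(k, i) with i counting down-moves:
  k=0: S(0,0) = 8.7200
  k=1: S(1,0) = 10.2878; S(1,1) = 7.3911
  k=2: S(2,0) = 12.1375; S(2,1) = 8.7200; S(2,2) = 6.2647
Terminal payoffs V(N, i) = max(S_T - K, 0):
  V(2,0) = 3.447506; V(2,1) = 0.030000; V(2,2) = 0.000000
Backward induction: V(k, i) = exp(-r*dt) * [p * V(k+1, i) + (1-p) * V(k+1, i+1)].
  V(1,0) = exp(-r*dt) * [p*3.447506 + (1-p)*0.030000] = 1.623842
  V(1,1) = exp(-r*dt) * [p*0.030000 + (1-p)*0.000000] = 0.013992
  V(0,0) = exp(-r*dt) * [p*1.623842 + (1-p)*0.013992] = 0.764787

Answer: Price = V(0,0) = 0.7648


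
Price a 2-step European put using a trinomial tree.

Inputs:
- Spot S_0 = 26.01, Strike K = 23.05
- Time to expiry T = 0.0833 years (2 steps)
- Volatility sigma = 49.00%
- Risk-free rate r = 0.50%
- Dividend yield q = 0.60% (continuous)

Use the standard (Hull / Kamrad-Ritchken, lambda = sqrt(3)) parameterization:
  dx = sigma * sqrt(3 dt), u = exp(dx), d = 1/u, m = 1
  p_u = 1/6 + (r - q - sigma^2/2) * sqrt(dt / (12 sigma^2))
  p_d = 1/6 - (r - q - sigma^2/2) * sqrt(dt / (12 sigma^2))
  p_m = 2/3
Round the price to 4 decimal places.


Answer: Price = V(0,0) = 0.4370

Derivation:
dt = T/N = 0.041650; dx = sigma*sqrt(3*dt) = 0.173207
u = exp(dx) = 1.189112; d = 1/u = 0.840964
p_u = 0.152113, p_m = 0.666667, p_d = 0.181221
Discount per step: exp(-r*dt) = 0.999792
Stock lattice S(k, j) with j the centered position index:
  k=0: S(0,+0) = 26.0100
  k=1: S(1,-1) = 21.8735; S(1,+0) = 26.0100; S(1,+1) = 30.9288
  k=2: S(2,-2) = 18.3948; S(2,-1) = 21.8735; S(2,+0) = 26.0100; S(2,+1) = 30.9288; S(2,+2) = 36.7778
Terminal payoffs V(N, j) = max(K - S_T, 0):
  V(2,-2) = 4.655199; V(2,-1) = 1.176528; V(2,+0) = 0.000000; V(2,+1) = 0.000000; V(2,+2) = 0.000000
Backward induction: V(k, j) = exp(-r*dt) * [p_u * V(k+1, j+1) + p_m * V(k+1, j) + p_d * V(k+1, j-1)]
  V(1,-1) = exp(-r*dt) * [p_u*0.000000 + p_m*1.176528 + p_d*4.655199] = 1.627632
  V(1,+0) = exp(-r*dt) * [p_u*0.000000 + p_m*0.000000 + p_d*1.176528] = 0.213167
  V(1,+1) = exp(-r*dt) * [p_u*0.000000 + p_m*0.000000 + p_d*0.000000] = 0.000000
  V(0,+0) = exp(-r*dt) * [p_u*0.000000 + p_m*0.213167 + p_d*1.627632] = 0.436981


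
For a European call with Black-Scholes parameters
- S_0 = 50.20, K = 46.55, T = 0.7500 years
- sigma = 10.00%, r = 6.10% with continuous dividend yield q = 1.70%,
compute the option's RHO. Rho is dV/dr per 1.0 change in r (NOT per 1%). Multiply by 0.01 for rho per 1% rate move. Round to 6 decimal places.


d1 = 1.2960130556; d2 = 1.2094105152
phi(d1) = 0.1722577369; exp(-qT) = 0.9873309369; exp(-rT) = 0.9552807525
N(d2) = 0.8867474146
Rho = K*T*exp(-rT)*N(d2) = 46.5500 * 0.7500 * 0.9552807525 * 0.8867474146 = 29.574125

Answer: Rho = 29.574125


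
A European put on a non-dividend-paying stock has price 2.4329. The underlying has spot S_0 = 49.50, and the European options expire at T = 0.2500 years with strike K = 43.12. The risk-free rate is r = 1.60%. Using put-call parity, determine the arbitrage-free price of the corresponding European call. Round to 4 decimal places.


Answer: Call price = 8.9850

Derivation:
Put-call parity: C - P = S_0 * exp(-qT) - K * exp(-rT).
S_0 * exp(-qT) = 49.5000 * 1.00000000 = 49.50000000
K * exp(-rT) = 43.1200 * 0.99600799 = 42.94786450
C = P + S*exp(-qT) - K*exp(-rT)
C = 2.4329 + 49.50000000 - 42.94786450 = 8.9850


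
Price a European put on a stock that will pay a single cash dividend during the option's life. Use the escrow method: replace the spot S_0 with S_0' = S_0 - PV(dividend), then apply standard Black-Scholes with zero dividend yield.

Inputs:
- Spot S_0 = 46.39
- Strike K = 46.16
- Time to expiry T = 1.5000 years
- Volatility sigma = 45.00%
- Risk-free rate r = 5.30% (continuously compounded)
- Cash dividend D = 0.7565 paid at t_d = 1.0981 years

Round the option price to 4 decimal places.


PV(D) = D * exp(-r * t_d) = 0.7565 * 0.94346190 = 0.71372892
S_0' = S_0 - PV(D) = 46.3900 - 0.71372892 = 45.67627108
d1 = (ln(S_0'/K) + (r + sigma^2/2)*T) / (sigma*sqrt(T)) = 0.40070079
d2 = d1 - sigma*sqrt(T) = -0.15043440
exp(-rT) = 0.92357802
N(-d1) = 0.34432021; N(-d2) = 0.55978905
P = K * exp(-rT) * N(-d2) - S_0' * N(-d1) = 46.1600 * 0.92357802 * 0.55978905 - 45.67627108 * 0.34432021 = 8.1379

Answer: Price = 8.1379


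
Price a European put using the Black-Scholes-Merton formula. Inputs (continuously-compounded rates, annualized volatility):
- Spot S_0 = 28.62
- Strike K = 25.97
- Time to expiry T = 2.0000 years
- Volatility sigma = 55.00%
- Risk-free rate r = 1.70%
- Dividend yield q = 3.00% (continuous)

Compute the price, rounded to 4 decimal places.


Answer: Price = 6.9830

Derivation:
d1 = (ln(S/K) + (r - q + 0.5*sigma^2) * T) / (sigma * sqrt(T)) = 0.48040031
d2 = d1 - sigma * sqrt(T) = -0.29741715
exp(-rT) = 0.96657150; exp(-qT) = 0.94176453
P = K * exp(-rT) * N(-d2) - S_0 * exp(-qT) * N(-d1)
N(-d1) = 0.31547139; N(-d2) = 0.61692597
P = 25.9700 * 0.96657150 * 0.61692597 - 28.6200 * 0.94176453 * 0.31547139 = 6.9830


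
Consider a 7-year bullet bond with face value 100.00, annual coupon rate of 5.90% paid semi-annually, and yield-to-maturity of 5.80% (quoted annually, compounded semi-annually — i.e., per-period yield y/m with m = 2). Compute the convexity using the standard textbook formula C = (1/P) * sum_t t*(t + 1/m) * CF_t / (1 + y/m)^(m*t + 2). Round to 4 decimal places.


Coupon per period c = face * coupon_rate / m = 2.950000
Periods per year m = 2; per-period yield y/m = 0.029000
Number of cashflows N = 14
Cashflows (t years, CF_t, discount factor 1/(1+y/m)^(m*t), PV):
  t = 0.5000: CF_t = 2.950000, DF = 0.971817, PV = 2.866861
  t = 1.0000: CF_t = 2.950000, DF = 0.944429, PV = 2.786065
  t = 1.5000: CF_t = 2.950000, DF = 0.917812, PV = 2.707546
  t = 2.0000: CF_t = 2.950000, DF = 0.891946, PV = 2.631240
  t = 2.5000: CF_t = 2.950000, DF = 0.866808, PV = 2.557085
  t = 3.0000: CF_t = 2.950000, DF = 0.842379, PV = 2.485019
  t = 3.5000: CF_t = 2.950000, DF = 0.818639, PV = 2.414985
  t = 4.0000: CF_t = 2.950000, DF = 0.795567, PV = 2.346924
  t = 4.5000: CF_t = 2.950000, DF = 0.773146, PV = 2.280781
  t = 5.0000: CF_t = 2.950000, DF = 0.751357, PV = 2.216503
  t = 5.5000: CF_t = 2.950000, DF = 0.730182, PV = 2.154036
  t = 6.0000: CF_t = 2.950000, DF = 0.709603, PV = 2.093329
  t = 6.5000: CF_t = 2.950000, DF = 0.689605, PV = 2.034333
  t = 7.0000: CF_t = 102.950000, DF = 0.670170, PV = 68.993965
Price P = sum_t PV_t = 100.568673
Convexity numerator sum_t t*(t + 1/m) * CF_t / (1+y/m)^(m*t + 2):
  t = 0.5000: term = 1.353773
  t = 1.0000: term = 3.946860
  t = 1.5000: term = 7.671255
  t = 2.0000: term = 12.425097
  t = 2.5000: term = 18.112386
  t = 3.0000: term = 24.642702
  t = 3.5000: term = 31.930938
  t = 4.0000: term = 39.897049
  t = 4.5000: term = 48.465803
  t = 5.0000: term = 57.566551
  t = 5.5000: term = 67.133004
  t = 6.0000: term = 77.103018
  t = 6.5000: term = 87.418387
  t = 7.0000: term = 3420.894322
Convexity = (1/P) * sum = 3898.561145 / 100.568673 = 38.765164

Answer: Convexity = 38.7652


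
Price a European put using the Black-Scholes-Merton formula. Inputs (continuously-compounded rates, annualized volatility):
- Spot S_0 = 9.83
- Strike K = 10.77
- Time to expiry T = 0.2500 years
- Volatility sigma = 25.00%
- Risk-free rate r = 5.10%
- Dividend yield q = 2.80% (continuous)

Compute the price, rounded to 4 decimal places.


d1 = (ln(S/K) + (r - q + 0.5*sigma^2) * T) / (sigma * sqrt(T)) = -0.62210446
d2 = d1 - sigma * sqrt(T) = -0.74710446
exp(-rT) = 0.98733094; exp(-qT) = 0.99302444
P = K * exp(-rT) * N(-d2) - S_0 * exp(-qT) * N(-d1)
N(-d1) = 0.73306341; N(-d2) = 0.77249974
P = 10.7700 * 0.98733094 * 0.77249974 - 9.8300 * 0.99302444 * 0.73306341 = 1.0587

Answer: Price = 1.0587


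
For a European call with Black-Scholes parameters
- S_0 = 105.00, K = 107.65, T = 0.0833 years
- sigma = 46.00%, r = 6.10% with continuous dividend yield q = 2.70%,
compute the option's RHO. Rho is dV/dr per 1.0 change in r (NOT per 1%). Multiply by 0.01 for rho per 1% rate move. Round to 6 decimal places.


d1 = -0.1000236023; d2 = -0.2327876035
phi(d1) = 0.3969516105; exp(-qT) = 0.9977534273; exp(-rT) = 0.9949315880
N(d2) = 0.4079631698
Rho = K*T*exp(-rT)*N(d2) = 107.6500 * 0.0833 * 0.9949315880 * 0.4079631698 = 3.639764

Answer: Rho = 3.639764


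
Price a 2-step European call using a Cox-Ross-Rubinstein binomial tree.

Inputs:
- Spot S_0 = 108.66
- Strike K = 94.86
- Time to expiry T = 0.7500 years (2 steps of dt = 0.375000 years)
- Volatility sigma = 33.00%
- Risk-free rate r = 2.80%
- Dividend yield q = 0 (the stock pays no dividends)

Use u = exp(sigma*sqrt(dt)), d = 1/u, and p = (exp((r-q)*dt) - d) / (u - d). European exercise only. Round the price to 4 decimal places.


dt = T/N = 0.375000
u = exp(sigma*sqrt(dt)) = 1.223949; d = 1/u = 0.817027
p = (exp((r-q)*dt) - d) / (u - d) = 0.475590
Discount per step: exp(-r*dt) = 0.989555
Stock lattice S(k, i) with i counting down-moves:
  k=0: S(0,0) = 108.6600
  k=1: S(1,0) = 132.9943; S(1,1) = 88.7782
  k=2: S(2,0) = 162.7784; S(2,1) = 108.6600; S(2,2) = 72.5342
Terminal payoffs V(N, i) = max(S_T - K, 0):
  V(2,0) = 67.918365; V(2,1) = 13.800000; V(2,2) = 0.000000
Backward induction: V(k, i) = exp(-r*dt) * [p * V(k+1, i) + (1-p) * V(k+1, i+1)].
  V(1,0) = exp(-r*dt) * [p*67.918365 + (1-p)*13.800000] = 39.125169
  V(1,1) = exp(-r*dt) * [p*13.800000 + (1-p)*0.000000] = 6.494588
  V(0,0) = exp(-r*dt) * [p*39.125169 + (1-p)*6.494588] = 21.783432

Answer: Price = V(0,0) = 21.7834


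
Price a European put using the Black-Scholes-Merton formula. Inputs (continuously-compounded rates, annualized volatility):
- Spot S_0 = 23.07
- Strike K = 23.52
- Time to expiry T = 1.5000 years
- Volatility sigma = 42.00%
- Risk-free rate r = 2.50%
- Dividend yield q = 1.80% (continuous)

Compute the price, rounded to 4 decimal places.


d1 = (ln(S/K) + (r - q + 0.5*sigma^2) * T) / (sigma * sqrt(T)) = 0.24005378
d2 = d1 - sigma * sqrt(T) = -0.27433906
exp(-rT) = 0.96319442; exp(-qT) = 0.97336124
P = K * exp(-rT) * N(-d2) - S_0 * exp(-qT) * N(-d1)
N(-d1) = 0.40514428; N(-d2) = 0.60808797
P = 23.5200 * 0.96319442 * 0.60808797 - 23.0700 * 0.97336124 * 0.40514428 = 4.6781

Answer: Price = 4.6781
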